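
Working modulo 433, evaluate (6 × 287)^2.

100

6 × 287 = 1722 ≡ 423 (mod 433)
(423)^2 ≡ 100 (mod 433)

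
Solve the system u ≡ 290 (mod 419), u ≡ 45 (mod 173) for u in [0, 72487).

419⁻¹ mod 173: 419*64 ≡ 1 (mod 173), so 419⁻¹ ≡ 64.
u = 290 + 419*((45 − 290)*64 mod 173) = 290 + 419*63 = 26687.

26687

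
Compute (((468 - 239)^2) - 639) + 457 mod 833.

613

468 - 239 = 229
(229)^2 ≡ 795 (mod 833)
795 - 639 = 156
156 + 457 = 613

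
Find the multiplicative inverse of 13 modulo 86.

Apply the Euclidean algorithm and back-substitute:
86 = 6·13 + 8
13 = 1·8 + 5
8 = 1·5 + 3
5 = 1·3 + 2
3 = 1·2 + 1
2 = 2·1 + 0
gcd(13, 86) = 1, so the inverse exists.
Bézout: 1 = 5·86 − 33·13.
So 13⁻¹ ≡ −33 ≡ 53 (mod 86).

53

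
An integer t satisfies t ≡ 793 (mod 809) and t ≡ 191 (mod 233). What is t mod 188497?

809⁻¹ mod 233: 809×197 ≡ 1 (mod 233), so 809⁻¹ ≡ 197.
t = 793 + 809×((191 − 793)×197 mod 233) = 793 + 809×3 = 3220.
Check: 3220 mod 809 = 793, 3220 mod 233 = 191. ✓

3220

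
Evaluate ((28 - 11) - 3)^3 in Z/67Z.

64

28 - 11 = 17
17 - 3 = 14
(14)^3 ≡ 64 (mod 67)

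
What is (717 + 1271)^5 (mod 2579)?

157

717 + 1271 = 1988
(1988)^5 ≡ 157 (mod 2579)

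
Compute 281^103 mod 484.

Compute successive squares:
281^1 ≡ 281 (mod 484)
281^2 ≡ 281^2 = 78961 ≡ 69 (mod 484)
281^4 ≡ 69^2 = 4761 ≡ 405 (mod 484)
281^8 ≡ 405^2 = 164025 ≡ 433 (mod 484)
281^16 ≡ 433^2 = 187489 ≡ 181 (mod 484)
281^32 ≡ 181^2 = 32761 ≡ 333 (mod 484)
281^64 ≡ 333^2 = 110889 ≡ 53 (mod 484)
281^103 = 281^64 · 281^32 · 281^4 · 281^2 · 281^1 ≡ 53 · 333 · 405 · 69 · 281 (mod 484).
Accumulate the product:
53 · 333 = 17649 ≡ 225
225 · 405 = 91125 ≡ 133
133 · 69 = 9177 ≡ 465
465 · 281 = 130665 ≡ 469

469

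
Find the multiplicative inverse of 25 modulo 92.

81

92 = 3×25 + 17
25 = 1×17 + 8
17 = 2×8 + 1
8 = 8×1 + 0
gcd(25, 92) = 1, so the inverse exists.
Back-substitute for 1:
1 = 1×17 − 2×8
  = −2×25 + 3×17
  = 3×92 − 11×25
So 25⁻¹ ≡ −11 ≡ 81 (mod 92).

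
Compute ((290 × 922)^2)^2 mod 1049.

855

290 × 922 = 267380 ≡ 934 (mod 1049)
(934)^2 ≡ 637 (mod 1049)
(637)^2 ≡ 855 (mod 1049)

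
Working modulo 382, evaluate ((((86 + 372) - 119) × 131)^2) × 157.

19

86 + 372 = 458 ≡ 76 (mod 382)
76 - 119 = -43 ≡ 339 (mod 382)
339 × 131 = 44409 ≡ 97 (mod 382)
(97)^2 ≡ 241 (mod 382)
241 × 157 = 37837 ≡ 19 (mod 382)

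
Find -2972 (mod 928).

-2972 = -4×928 + 740, so -2972 ≡ 740 (mod 928).

740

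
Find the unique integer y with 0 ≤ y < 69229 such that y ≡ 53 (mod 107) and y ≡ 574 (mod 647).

107⁻¹ mod 647: 107·387 ≡ 1 (mod 647), so 107⁻¹ ≡ 387.
y = 53 + 107·((574 − 53)·387 mod 647) = 53 + 107·410 = 43923.

43923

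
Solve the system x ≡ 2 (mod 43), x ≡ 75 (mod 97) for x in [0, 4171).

948

43⁻¹ mod 97: 43*88 ≡ 1 (mod 97), so 43⁻¹ ≡ 88.
x = 2 + 43*((75 − 2)*88 mod 97) = 2 + 43*22 = 948.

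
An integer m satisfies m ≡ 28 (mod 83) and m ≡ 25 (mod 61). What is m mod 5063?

3929

83⁻¹ mod 61: 83·25 ≡ 1 (mod 61), so 83⁻¹ ≡ 25.
m = 28 + 83·((25 − 28)·25 mod 61) = 28 + 83·47 = 3929.
Check: 3929 mod 83 = 28, 3929 mod 61 = 25. ✓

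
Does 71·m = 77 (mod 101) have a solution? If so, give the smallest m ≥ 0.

gcd(71, 101) = 1, so a unique solution mod 101 exists.
71⁻¹ ≡ 37 (mod 101).
m ≡ 37·77 ≡ 21 (mod 101).

21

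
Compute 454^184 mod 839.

141

By square-and-multiply:
454^1 ≡ 454 (mod 839)
454^2 ≡ 454^2 = 206116 ≡ 561 (mod 839)
454^4 ≡ 561^2 = 314721 ≡ 96 (mod 839)
454^8 ≡ 96^2 = 9216 ≡ 826 (mod 839)
454^16 ≡ 826^2 = 682276 ≡ 169 (mod 839)
454^32 ≡ 169^2 = 28561 ≡ 35 (mod 839)
454^64 ≡ 35^2 = 1225 ≡ 386 (mod 839)
454^128 ≡ 386^2 = 148996 ≡ 493 (mod 839)
454^184 = 454^128 * 454^32 * 454^16 * 454^8 ≡ 493 * 35 * 169 * 826 (mod 839).
Accumulate the product:
493 * 35 = 17255 ≡ 475
475 * 169 = 80275 ≡ 570
570 * 826 = 470820 ≡ 141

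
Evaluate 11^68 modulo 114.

7

By square-and-multiply:
11^1 ≡ 11 (mod 114)
11^2 ≡ 11^2 = 121 ≡ 7 (mod 114)
11^4 ≡ 7^2 = 49 (mod 114)
11^8 ≡ 49^2 = 2401 ≡ 7 (mod 114)
11^16 ≡ 7^2 = 49 (mod 114)
11^32 ≡ 49^2 = 2401 ≡ 7 (mod 114)
11^64 ≡ 7^2 = 49 (mod 114)
11^68 = 11^64 × 11^4 ≡ 49 × 49 (mod 114).
49 × 49 = 2401 ≡ 7 (mod 114).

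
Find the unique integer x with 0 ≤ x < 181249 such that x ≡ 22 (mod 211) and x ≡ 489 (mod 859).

179161

211⁻¹ mod 859: 211·57 ≡ 1 (mod 859), so 211⁻¹ ≡ 57.
x = 22 + 211·((489 − 22)·57 mod 859) = 22 + 211·849 = 179161.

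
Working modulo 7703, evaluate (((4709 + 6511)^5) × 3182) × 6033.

4709 + 6511 = 11220 ≡ 3517 (mod 7703)
(3517)^5 ≡ 782 (mod 7703)
782 × 3182 = 2488324 ≡ 255 (mod 7703)
255 × 6033 = 1538415 ≡ 5518 (mod 7703)

5518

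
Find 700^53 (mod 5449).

Using repeated squaring:
53 in binary is 110101, i.e. 53 = 32 + 16 + 4 + 1.
700^1 ≡ 700 (mod 5449)
700^2 ≡ 700^2 = 490000 ≡ 5039 (mod 5449)
700^4 ≡ 5039^2 = 25391521 ≡ 4630 (mod 5449)
700^8 ≡ 4630^2 = 21436900 ≡ 534 (mod 5449)
700^16 ≡ 534^2 = 285156 ≡ 1808 (mod 5449)
700^32 ≡ 1808^2 = 3268864 ≡ 4913 (mod 5449)
700^53 = 700^32 * 700^16 * 700^4 * 700^1 ≡ 4913 * 1808 * 4630 * 700 (mod 5449).
Accumulate the product:
4913 * 1808 = 8882704 ≡ 834
834 * 4630 = 3861420 ≡ 3528
3528 * 700 = 2469600 ≡ 1203

1203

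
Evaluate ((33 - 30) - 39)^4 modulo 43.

36

33 - 30 = 3
3 - 39 = -36 ≡ 7 (mod 43)
(7)^4 ≡ 36 (mod 43)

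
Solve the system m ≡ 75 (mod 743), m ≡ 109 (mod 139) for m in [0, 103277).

743⁻¹ mod 139: 743×84 ≡ 1 (mod 139), so 743⁻¹ ≡ 84.
m = 75 + 743×((109 − 75)×84 mod 139) = 75 + 743×76 = 56543.
Check: 56543 mod 743 = 75, 56543 mod 139 = 109. ✓

56543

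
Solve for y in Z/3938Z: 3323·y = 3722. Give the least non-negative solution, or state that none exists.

884

gcd(3323, 3938) = 1, so a unique solution mod 3938 exists.
3323⁻¹ ≡ 397 (mod 3938).
y ≡ 397·3722 ≡ 884 (mod 3938).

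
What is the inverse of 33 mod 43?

By the extended Euclidean algorithm:
43 = 1×33 + 10
33 = 3×10 + 3
10 = 3×3 + 1
3 = 3×1 + 0
gcd(33, 43) = 1, so the inverse exists.
Back-substitute for 1:
1 = 1×10 − 3×3
  = −3×33 + 10×10
  = 10×43 − 13×33
So 33⁻¹ ≡ −13 ≡ 30 (mod 43).

30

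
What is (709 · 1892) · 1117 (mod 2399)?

709 · 1892 = 1341428 ≡ 387 (mod 2399)
387 · 1117 = 432279 ≡ 459 (mod 2399)

459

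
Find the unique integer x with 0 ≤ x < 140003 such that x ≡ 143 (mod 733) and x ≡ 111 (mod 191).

733⁻¹ mod 191: 733×154 ≡ 1 (mod 191), so 733⁻¹ ≡ 154.
x = 143 + 733×((111 − 143)×154 mod 191) = 143 + 733×38 = 27997.

27997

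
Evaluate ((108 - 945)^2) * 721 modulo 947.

336

108 - 945 = -837 ≡ 110 (mod 947)
(110)^2 ≡ 736 (mod 947)
736 * 721 = 530656 ≡ 336 (mod 947)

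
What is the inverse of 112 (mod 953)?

By the extended Euclidean algorithm:
953 = 8·112 + 57
112 = 1·57 + 55
57 = 1·55 + 2
55 = 27·2 + 1
2 = 2·1 + 0
gcd(112, 953) = 1, so the inverse exists.
Bézout: 1 = −55·953 + 468·112.
So 112⁻¹ ≡ 468 (mod 953).

468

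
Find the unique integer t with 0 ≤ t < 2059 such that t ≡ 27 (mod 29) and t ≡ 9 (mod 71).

29⁻¹ mod 71: 29×49 ≡ 1 (mod 71), so 29⁻¹ ≡ 49.
t = 27 + 29×((9 − 27)×49 mod 71) = 27 + 29×41 = 1216.

1216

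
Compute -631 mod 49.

6

-631 = -13*49 + 6, so -631 ≡ 6 (mod 49).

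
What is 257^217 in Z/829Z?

Compute successive squares:
257^1 ≡ 257 (mod 829)
257^2 ≡ 257^2 = 66049 ≡ 558 (mod 829)
257^4 ≡ 558^2 = 311364 ≡ 489 (mod 829)
257^8 ≡ 489^2 = 239121 ≡ 369 (mod 829)
257^16 ≡ 369^2 = 136161 ≡ 205 (mod 829)
257^32 ≡ 205^2 = 42025 ≡ 575 (mod 829)
257^64 ≡ 575^2 = 330625 ≡ 683 (mod 829)
257^128 ≡ 683^2 = 466489 ≡ 591 (mod 829)
257^217 = 257^128 * 257^64 * 257^16 * 257^8 * 257^1 ≡ 591 * 683 * 205 * 369 * 257 (mod 829).
Accumulate the product:
591 * 683 = 403653 ≡ 759
759 * 205 = 155595 ≡ 572
572 * 369 = 211068 ≡ 502
502 * 257 = 129014 ≡ 519

519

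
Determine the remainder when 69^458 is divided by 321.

36

Compute successive squares:
69^1 ≡ 69 (mod 321)
69^2 ≡ 69^2 = 4761 ≡ 267 (mod 321)
69^4 ≡ 267^2 = 71289 ≡ 27 (mod 321)
69^8 ≡ 27^2 = 729 ≡ 87 (mod 321)
69^16 ≡ 87^2 = 7569 ≡ 186 (mod 321)
69^32 ≡ 186^2 = 34596 ≡ 249 (mod 321)
69^64 ≡ 249^2 = 62001 ≡ 48 (mod 321)
69^128 ≡ 48^2 = 2304 ≡ 57 (mod 321)
69^256 ≡ 57^2 = 3249 ≡ 39 (mod 321)
69^458 = 69^256 · 69^128 · 69^64 · 69^8 · 69^2 ≡ 39 · 57 · 48 · 87 · 267 (mod 321).
Accumulate the product:
39 · 57 = 2223 ≡ 297
297 · 48 = 14256 ≡ 132
132 · 87 = 11484 ≡ 249
249 · 267 = 66483 ≡ 36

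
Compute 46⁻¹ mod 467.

132

Run the extended Euclidean algorithm:
467 = 10*46 + 7
46 = 6*7 + 4
7 = 1*4 + 3
4 = 1*3 + 1
3 = 3*1 + 0
gcd(46, 467) = 1, so the inverse exists.
Back-substitute for 1:
1 = 1*4 − 1*3
  = −1*7 + 2*4
  = 2*46 − 13*7
  = −13*467 + 132*46
So 46⁻¹ ≡ 132 (mod 467).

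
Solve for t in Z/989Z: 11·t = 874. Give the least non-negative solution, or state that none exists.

529

gcd(11, 989) = 1, so a unique solution mod 989 exists.
11⁻¹ ≡ 90 (mod 989).
t ≡ 90·874 ≡ 529 (mod 989).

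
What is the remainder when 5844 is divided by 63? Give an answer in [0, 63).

48

5844 = 92×63 + 48, so 5844 ≡ 48 (mod 63).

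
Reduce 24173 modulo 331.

10

24173 = 73·331 + 10, so 24173 ≡ 10 (mod 331).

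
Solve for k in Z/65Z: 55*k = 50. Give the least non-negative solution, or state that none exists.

8

gcd(55, 65) = 5, and 5 | 50, so solutions exist.
Divide through by 5: 11*k = 10 (mod 13).
11⁻¹ ≡ 6 (mod 13).
k ≡ 6*10 ≡ 8 (mod 13).
The smallest non-negative solution is k = 8.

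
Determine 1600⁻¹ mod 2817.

2817 = 1×1600 + 1217
1600 = 1×1217 + 383
1217 = 3×383 + 68
383 = 5×68 + 43
68 = 1×43 + 25
43 = 1×25 + 18
25 = 1×18 + 7
18 = 2×7 + 4
7 = 1×4 + 3
4 = 1×3 + 1
3 = 3×1 + 0
gcd(1600, 2817) = 1, so the inverse exists.
Back-substitute for 1:
1 = 1×4 − 1×3
  = −1×7 + 2×4
  = 2×18 − 5×7
  = −5×25 + 7×18
  = 7×43 − 12×25
  = −12×68 + 19×43
  = 19×383 − 107×68
  = −107×1217 + 340×383
  = 340×1600 − 447×1217
  = −447×2817 + 787×1600
So 1600⁻¹ ≡ 787 (mod 2817).

787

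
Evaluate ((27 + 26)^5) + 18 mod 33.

27 + 26 = 53 ≡ 20 (mod 33)
(20)^5 ≡ 23 (mod 33)
23 + 18 = 41 ≡ 8 (mod 33)

8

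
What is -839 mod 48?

25

-839 = -18×48 + 25, so -839 ≡ 25 (mod 48).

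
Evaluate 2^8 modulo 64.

Compute successive squares:
2^1 ≡ 2 (mod 64)
2^2 ≡ 2^2 = 4 (mod 64)
2^4 ≡ 4^2 = 16 (mod 64)
2^8 ≡ 16^2 = 256 ≡ 0 (mod 64)
So 2^8 ≡ 0 (mod 64).

0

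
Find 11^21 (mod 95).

By square-and-multiply:
21 in binary is 10101, i.e. 21 = 16 + 4 + 1.
11^1 ≡ 11 (mod 95)
11^2 ≡ 11^2 = 121 ≡ 26 (mod 95)
11^4 ≡ 26^2 = 676 ≡ 11 (mod 95)
11^8 ≡ 11^2 = 121 ≡ 26 (mod 95)
11^16 ≡ 26^2 = 676 ≡ 11 (mod 95)
11^21 = 11^16 * 11^4 * 11^1 ≡ 11 * 11 * 11 (mod 95).
Accumulate the product:
11 * 11 = 121 ≡ 26
26 * 11 = 286 ≡ 1

1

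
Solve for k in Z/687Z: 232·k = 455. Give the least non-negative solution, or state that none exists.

gcd(232, 687) = 1, so a unique solution mod 687 exists.
232⁻¹ ≡ 382 (mod 687).
k ≡ 382·455 ≡ 686 (mod 687).

686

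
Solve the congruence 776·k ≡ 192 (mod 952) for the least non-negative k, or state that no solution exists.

53

gcd(776, 952) = 8, and 8 | 192, so solutions exist.
Divide through by 8: 97·k mod 119 = 24.
97⁻¹ ≡ 27 (mod 119).
k ≡ 27·24 ≡ 53 (mod 119).
The smallest non-negative solution is k = 53.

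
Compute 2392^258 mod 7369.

4912

Compute successive squares:
2392^1 ≡ 2392 (mod 7369)
2392^2 ≡ 2392^2 = 5721664 ≡ 3320 (mod 7369)
2392^4 ≡ 3320^2 = 11022400 ≡ 5745 (mod 7369)
2392^8 ≡ 5745^2 = 33005025 ≡ 6643 (mod 7369)
2392^16 ≡ 6643^2 = 44129449 ≡ 3877 (mod 7369)
2392^32 ≡ 3877^2 = 15031129 ≡ 5738 (mod 7369)
2392^64 ≡ 5738^2 = 32924644 ≡ 7321 (mod 7369)
2392^128 ≡ 7321^2 = 53597041 ≡ 2304 (mod 7369)
2392^256 ≡ 2304^2 = 5308416 ≡ 2736 (mod 7369)
2392^258 = 2392^256 × 2392^2 ≡ 2736 × 3320 (mod 7369).
2736 × 3320 = 9083520 ≡ 4912 (mod 7369).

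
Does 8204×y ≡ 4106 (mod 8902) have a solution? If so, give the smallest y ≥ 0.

gcd(8204, 8902) = 2, and 2 | 4106, so solutions exist.
Divide through by 2: 4102×y = 2053 (mod 4451).
4102⁻¹ ≡ 3571 (mod 4451).
y ≡ 3571×2053 ≡ 466 (mod 4451).
The smallest non-negative solution is y = 466.

466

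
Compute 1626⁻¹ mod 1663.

Apply the Euclidean algorithm and back-substitute:
1663 = 1·1626 + 37
1626 = 43·37 + 35
37 = 1·35 + 2
35 = 17·2 + 1
2 = 2·1 + 0
gcd(1626, 1663) = 1, so the inverse exists.
Back-substitute for 1:
1 = 1·35 − 17·2
  = −17·37 + 18·35
  = 18·1626 − 791·37
  = −791·1663 + 809·1626
So 1626⁻¹ ≡ 809 (mod 1663).

809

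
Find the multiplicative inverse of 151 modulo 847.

359

Run the extended Euclidean algorithm:
847 = 5×151 + 92
151 = 1×92 + 59
92 = 1×59 + 33
59 = 1×33 + 26
33 = 1×26 + 7
26 = 3×7 + 5
7 = 1×5 + 2
5 = 2×2 + 1
2 = 2×1 + 0
gcd(151, 847) = 1, so the inverse exists.
Back-substitute for 1:
1 = 1×5 − 2×2
  = −2×7 + 3×5
  = 3×26 − 11×7
  = −11×33 + 14×26
  = 14×59 − 25×33
  = −25×92 + 39×59
  = 39×151 − 64×92
  = −64×847 + 359×151
So 151⁻¹ ≡ 359 (mod 847).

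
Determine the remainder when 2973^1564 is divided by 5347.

2194

By square-and-multiply:
1564 in binary is 11000011100, i.e. 1564 = 1024 + 512 + 16 + 8 + 4.
2973^1 ≡ 2973 (mod 5347)
2973^2 ≡ 2973^2 = 8838729 ≡ 138 (mod 5347)
2973^4 ≡ 138^2 = 19044 ≡ 3003 (mod 5347)
2973^8 ≡ 3003^2 = 9018009 ≡ 2967 (mod 5347)
2973^16 ≡ 2967^2 = 8803089 ≡ 1927 (mod 5347)
2973^32 ≡ 1927^2 = 3713329 ≡ 2511 (mod 5347)
2973^64 ≡ 2511^2 = 6305121 ≡ 1008 (mod 5347)
2973^128 ≡ 1008^2 = 1016064 ≡ 134 (mod 5347)
2973^256 ≡ 134^2 = 17956 ≡ 1915 (mod 5347)
2973^512 ≡ 1915^2 = 3667225 ≡ 4530 (mod 5347)
2973^1024 ≡ 4530^2 = 20520900 ≡ 4461 (mod 5347)
2973^1564 = 2973^1024 * 2973^512 * 2973^16 * 2973^8 * 2973^4 ≡ 4461 * 4530 * 1927 * 2967 * 3003 (mod 5347).
Accumulate the product:
4461 * 4530 = 20208330 ≡ 2017
2017 * 1927 = 3886759 ≡ 4837
4837 * 2967 = 14351379 ≡ 31
31 * 3003 = 93093 ≡ 2194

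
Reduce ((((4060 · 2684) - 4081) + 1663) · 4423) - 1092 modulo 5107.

2473

4060 · 2684 = 10897040 ≡ 3809 (mod 5107)
3809 - 4081 = -272 ≡ 4835 (mod 5107)
4835 + 1663 = 6498 ≡ 1391 (mod 5107)
1391 · 4423 = 6152393 ≡ 3565 (mod 5107)
3565 - 1092 = 2473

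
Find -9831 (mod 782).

-9831 = -13·782 + 335, so -9831 ≡ 335 (mod 782).

335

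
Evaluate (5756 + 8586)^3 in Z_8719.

2722

5756 + 8586 = 14342 ≡ 5623 (mod 8719)
(5623)^3 ≡ 2722 (mod 8719)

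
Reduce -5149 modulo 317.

-5149 = -17·317 + 240, so -5149 ≡ 240 (mod 317).

240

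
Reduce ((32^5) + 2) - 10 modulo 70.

64

(32)^5 ≡ 2 (mod 70)
2 + 2 = 4
4 - 10 = -6 ≡ 64 (mod 70)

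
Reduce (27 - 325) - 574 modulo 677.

27 - 325 = -298 ≡ 379 (mod 677)
379 - 574 = -195 ≡ 482 (mod 677)

482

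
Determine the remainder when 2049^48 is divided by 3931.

3497

48 in binary is 110000, i.e. 48 = 32 + 16.
2049^1 ≡ 2049 (mod 3931)
2049^2 ≡ 2049^2 = 4198401 ≡ 93 (mod 3931)
2049^4 ≡ 93^2 = 8649 ≡ 787 (mod 3931)
2049^8 ≡ 787^2 = 619369 ≡ 2202 (mod 3931)
2049^16 ≡ 2202^2 = 4848804 ≡ 1881 (mod 3931)
2049^32 ≡ 1881^2 = 3538161 ≡ 261 (mod 3931)
2049^48 = 2049^32 × 2049^16 ≡ 261 × 1881 (mod 3931).
261 × 1881 = 490941 ≡ 3497 (mod 3931).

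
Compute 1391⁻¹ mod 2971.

2578

Run the extended Euclidean algorithm:
2971 = 2*1391 + 189
1391 = 7*189 + 68
189 = 2*68 + 53
68 = 1*53 + 15
53 = 3*15 + 8
15 = 1*8 + 7
8 = 1*7 + 1
7 = 7*1 + 0
gcd(1391, 2971) = 1, so the inverse exists.
Back-substitute for 1:
1 = 1*8 − 1*7
  = −1*15 + 2*8
  = 2*53 − 7*15
  = −7*68 + 9*53
  = 9*189 − 25*68
  = −25*1391 + 184*189
  = 184*2971 − 393*1391
So 1391⁻¹ ≡ −393 ≡ 2578 (mod 2971).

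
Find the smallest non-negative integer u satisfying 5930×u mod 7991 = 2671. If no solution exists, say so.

gcd(5930, 7991) = 1, so a unique solution mod 7991 exists.
5930⁻¹ ≡ 6696 (mod 7991).
u ≡ 6696×2671 ≡ 1158 (mod 7991).

1158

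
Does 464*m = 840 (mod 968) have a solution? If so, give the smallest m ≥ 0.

79

gcd(464, 968) = 8, and 8 | 840, so solutions exist.
Divide through by 8: 58*m = 105 (mod 121).
58⁻¹ ≡ 48 (mod 121).
m ≡ 48*105 ≡ 79 (mod 121).
The smallest non-negative solution is m = 79.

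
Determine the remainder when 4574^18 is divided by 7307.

7188

Using repeated squaring:
18 in binary is 10010, i.e. 18 = 16 + 2.
4574^1 ≡ 4574 (mod 7307)
4574^2 ≡ 4574^2 = 20921476 ≡ 1535 (mod 7307)
4574^4 ≡ 1535^2 = 2356225 ≡ 3371 (mod 7307)
4574^8 ≡ 3371^2 = 11363641 ≡ 1256 (mod 7307)
4574^16 ≡ 1256^2 = 1577536 ≡ 6531 (mod 7307)
4574^18 = 4574^16 · 4574^2 ≡ 6531 · 1535 (mod 7307).
6531 · 1535 = 10025085 ≡ 7188 (mod 7307).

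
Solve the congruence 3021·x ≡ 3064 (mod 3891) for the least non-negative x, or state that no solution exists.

no solution

gcd(3021, 3891) = 3, and 3 does not divide 3064.
So the congruence has no solution.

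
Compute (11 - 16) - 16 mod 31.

11 - 16 = -5 ≡ 26 (mod 31)
26 - 16 = 10

10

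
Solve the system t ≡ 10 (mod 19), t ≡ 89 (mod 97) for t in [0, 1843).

865

19⁻¹ mod 97: 19*46 ≡ 1 (mod 97), so 19⁻¹ ≡ 46.
t = 10 + 19*((89 − 10)*46 mod 97) = 10 + 19*45 = 865.
Check: 865 mod 19 = 10, 865 mod 97 = 89. ✓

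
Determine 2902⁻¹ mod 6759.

Run the extended Euclidean algorithm:
6759 = 2·2902 + 955
2902 = 3·955 + 37
955 = 25·37 + 30
37 = 1·30 + 7
30 = 4·7 + 2
7 = 3·2 + 1
2 = 2·1 + 0
gcd(2902, 6759) = 1, so the inverse exists.
Back-substitute for 1:
1 = 1·7 − 3·2
  = −3·30 + 13·7
  = 13·37 − 16·30
  = −16·955 + 413·37
  = 413·2902 − 1255·955
  = −1255·6759 + 2923·2902
So 2902⁻¹ ≡ 2923 (mod 6759).

2923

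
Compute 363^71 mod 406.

391

71 in binary is 1000111, i.e. 71 = 64 + 4 + 2 + 1.
363^1 ≡ 363 (mod 406)
363^2 ≡ 363^2 = 131769 ≡ 225 (mod 406)
363^4 ≡ 225^2 = 50625 ≡ 281 (mod 406)
363^8 ≡ 281^2 = 78961 ≡ 197 (mod 406)
363^16 ≡ 197^2 = 38809 ≡ 239 (mod 406)
363^32 ≡ 239^2 = 57121 ≡ 281 (mod 406)
363^64 ≡ 281^2 = 78961 ≡ 197 (mod 406)
363^71 = 363^64 * 363^4 * 363^2 * 363^1 ≡ 197 * 281 * 225 * 363 (mod 406).
Accumulate the product:
197 * 281 = 55357 ≡ 141
141 * 225 = 31725 ≡ 57
57 * 363 = 20691 ≡ 391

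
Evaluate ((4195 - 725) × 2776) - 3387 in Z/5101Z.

3746

4195 - 725 = 3470
3470 × 2776 = 9632720 ≡ 2032 (mod 5101)
2032 - 3387 = -1355 ≡ 3746 (mod 5101)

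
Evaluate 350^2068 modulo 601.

2068 in binary is 100000010100, i.e. 2068 = 2048 + 16 + 4.
350^1 ≡ 350 (mod 601)
350^2 ≡ 350^2 = 122500 ≡ 497 (mod 601)
350^4 ≡ 497^2 = 247009 ≡ 599 (mod 601)
350^8 ≡ 599^2 = 358801 ≡ 4 (mod 601)
350^16 ≡ 4^2 = 16 (mod 601)
350^32 ≡ 16^2 = 256 (mod 601)
350^64 ≡ 256^2 = 65536 ≡ 27 (mod 601)
350^128 ≡ 27^2 = 729 ≡ 128 (mod 601)
350^256 ≡ 128^2 = 16384 ≡ 157 (mod 601)
350^512 ≡ 157^2 = 24649 ≡ 8 (mod 601)
350^1024 ≡ 8^2 = 64 (mod 601)
350^2048 ≡ 64^2 = 4096 ≡ 490 (mod 601)
350^2068 = 350^2048 * 350^16 * 350^4 ≡ 490 * 16 * 599 (mod 601).
Accumulate the product:
490 * 16 = 7840 ≡ 27
27 * 599 = 16173 ≡ 547

547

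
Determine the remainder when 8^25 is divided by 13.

8

By square-and-multiply:
8^1 ≡ 8 (mod 13)
8^2 ≡ 8^2 = 64 ≡ 12 (mod 13)
8^4 ≡ 12^2 = 144 ≡ 1 (mod 13)
8^8 ≡ 1^2 = 1 (mod 13)
8^16 ≡ 1^2 = 1 (mod 13)
8^25 = 8^16 × 8^8 × 8^1 ≡ 1 × 1 × 8 (mod 13).
Accumulate the product:
1 × 1 = 1
1 × 8 = 8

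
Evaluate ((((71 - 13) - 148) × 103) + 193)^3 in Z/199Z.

27

71 - 13 = 58
58 - 148 = -90 ≡ 109 (mod 199)
109 × 103 = 11227 ≡ 83 (mod 199)
83 + 193 = 276 ≡ 77 (mod 199)
(77)^3 ≡ 27 (mod 199)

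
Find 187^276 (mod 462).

253

187^1 ≡ 187 (mod 462)
187^2 ≡ 187^2 = 34969 ≡ 319 (mod 462)
187^4 ≡ 319^2 = 101761 ≡ 121 (mod 462)
187^8 ≡ 121^2 = 14641 ≡ 319 (mod 462)
187^16 ≡ 319^2 = 101761 ≡ 121 (mod 462)
187^32 ≡ 121^2 = 14641 ≡ 319 (mod 462)
187^64 ≡ 319^2 = 101761 ≡ 121 (mod 462)
187^128 ≡ 121^2 = 14641 ≡ 319 (mod 462)
187^256 ≡ 319^2 = 101761 ≡ 121 (mod 462)
187^276 = 187^256 * 187^16 * 187^4 ≡ 121 * 121 * 121 (mod 462).
Accumulate the product:
121 * 121 = 14641 ≡ 319
319 * 121 = 38599 ≡ 253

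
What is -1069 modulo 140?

51

-1069 = -8×140 + 51, so -1069 ≡ 51 (mod 140).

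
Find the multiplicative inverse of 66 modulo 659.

Run the extended Euclidean algorithm:
659 = 9×66 + 65
66 = 1×65 + 1
65 = 65×1 + 0
gcd(66, 659) = 1, so the inverse exists.
Bézout: 1 = −1×659 + 10×66.
So 66⁻¹ ≡ 10 (mod 659).

10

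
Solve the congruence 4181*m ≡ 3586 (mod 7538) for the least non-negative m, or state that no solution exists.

gcd(4181, 7538) = 1, so a unique solution mod 7538 exists.
4181⁻¹ ≡ 247 (mod 7538).
m ≡ 247*3586 ≡ 3796 (mod 7538).

3796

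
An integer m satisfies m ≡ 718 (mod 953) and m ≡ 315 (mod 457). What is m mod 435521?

136044

953⁻¹ mod 457: 953*375 ≡ 1 (mod 457), so 953⁻¹ ≡ 375.
m = 718 + 953*((315 − 718)*375 mod 457) = 718 + 953*142 = 136044.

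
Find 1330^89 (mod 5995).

5675

By square-and-multiply:
89 in binary is 1011001, i.e. 89 = 64 + 16 + 8 + 1.
1330^1 ≡ 1330 (mod 5995)
1330^2 ≡ 1330^2 = 1768900 ≡ 375 (mod 5995)
1330^4 ≡ 375^2 = 140625 ≡ 2740 (mod 5995)
1330^8 ≡ 2740^2 = 7507600 ≡ 1860 (mod 5995)
1330^16 ≡ 1860^2 = 3459600 ≡ 485 (mod 5995)
1330^32 ≡ 485^2 = 235225 ≡ 1420 (mod 5995)
1330^64 ≡ 1420^2 = 2016400 ≡ 2080 (mod 5995)
1330^89 = 1330^64 × 1330^16 × 1330^8 × 1330^1 ≡ 2080 × 485 × 1860 × 1330 (mod 5995).
Accumulate the product:
2080 × 485 = 1008800 ≡ 1640
1640 × 1860 = 3050400 ≡ 4940
4940 × 1330 = 6570200 ≡ 5675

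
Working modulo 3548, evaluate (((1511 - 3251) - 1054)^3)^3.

180

1511 - 3251 = -1740 ≡ 1808 (mod 3548)
1808 - 1054 = 754
(754)^3 ≡ 2348 (mod 3548)
(2348)^3 ≡ 180 (mod 3548)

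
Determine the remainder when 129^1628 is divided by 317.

34

Using repeated squaring:
1628 in binary is 11001011100, i.e. 1628 = 1024 + 512 + 64 + 16 + 8 + 4.
129^1 ≡ 129 (mod 317)
129^2 ≡ 129^2 = 16641 ≡ 157 (mod 317)
129^4 ≡ 157^2 = 24649 ≡ 240 (mod 317)
129^8 ≡ 240^2 = 57600 ≡ 223 (mod 317)
129^16 ≡ 223^2 = 49729 ≡ 277 (mod 317)
129^32 ≡ 277^2 = 76729 ≡ 15 (mod 317)
129^64 ≡ 15^2 = 225 (mod 317)
129^128 ≡ 225^2 = 50625 ≡ 222 (mod 317)
129^256 ≡ 222^2 = 49284 ≡ 149 (mod 317)
129^512 ≡ 149^2 = 22201 ≡ 11 (mod 317)
129^1024 ≡ 11^2 = 121 (mod 317)
129^1628 = 129^1024 · 129^512 · 129^64 · 129^16 · 129^8 · 129^4 ≡ 121 · 11 · 225 · 277 · 223 · 240 (mod 317).
Accumulate the product:
121 · 11 = 1331 ≡ 63
63 · 225 = 14175 ≡ 227
227 · 277 = 62879 ≡ 113
113 · 223 = 25199 ≡ 156
156 · 240 = 37440 ≡ 34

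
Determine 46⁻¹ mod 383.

383 = 8×46 + 15
46 = 3×15 + 1
15 = 15×1 + 0
gcd(46, 383) = 1, so the inverse exists.
Back-substitute for 1:
1 = 1×46 − 3×15
  = −3×383 + 25×46
So 46⁻¹ ≡ 25 (mod 383).

25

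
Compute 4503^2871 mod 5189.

1130

2871 in binary is 101100110111, i.e. 2871 = 2048 + 512 + 256 + 32 + 16 + 4 + 2 + 1.
4503^1 ≡ 4503 (mod 5189)
4503^2 ≡ 4503^2 = 20277009 ≡ 3586 (mod 5189)
4503^4 ≡ 3586^2 = 12859396 ≡ 1054 (mod 5189)
4503^8 ≡ 1054^2 = 1110916 ≡ 470 (mod 5189)
4503^16 ≡ 470^2 = 220900 ≡ 2962 (mod 5189)
4503^32 ≡ 2962^2 = 8773444 ≡ 4034 (mod 5189)
4503^64 ≡ 4034^2 = 16273156 ≡ 452 (mod 5189)
4503^128 ≡ 452^2 = 204304 ≡ 1933 (mod 5189)
4503^256 ≡ 1933^2 = 3736489 ≡ 409 (mod 5189)
4503^512 ≡ 409^2 = 167281 ≡ 1233 (mod 5189)
4503^1024 ≡ 1233^2 = 1520289 ≡ 5101 (mod 5189)
4503^2048 ≡ 5101^2 = 26020201 ≡ 2555 (mod 5189)
4503^2871 = 4503^2048 * 4503^512 * 4503^256 * 4503^32 * 4503^16 * 4503^4 * 4503^2 * 4503^1 ≡ 2555 * 1233 * 409 * 4034 * 2962 * 1054 * 3586 * 4503 (mod 5189).
Accumulate the product:
2555 * 1233 = 3150315 ≡ 592
592 * 409 = 242128 ≡ 3434
3434 * 4034 = 13852756 ≡ 3315
3315 * 2962 = 9819030 ≡ 1442
1442 * 1054 = 1519868 ≡ 4680
4680 * 3586 = 16782480 ≡ 1254
1254 * 4503 = 5646762 ≡ 1130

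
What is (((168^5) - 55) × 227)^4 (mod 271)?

35

(168)^5 ≡ 239 (mod 271)
239 - 55 = 184
184 × 227 = 41768 ≡ 34 (mod 271)
(34)^4 ≡ 35 (mod 271)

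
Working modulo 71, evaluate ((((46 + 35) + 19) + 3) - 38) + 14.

46 + 35 = 81 ≡ 10 (mod 71)
10 + 19 = 29
29 + 3 = 32
32 - 38 = -6 ≡ 65 (mod 71)
65 + 14 = 79 ≡ 8 (mod 71)

8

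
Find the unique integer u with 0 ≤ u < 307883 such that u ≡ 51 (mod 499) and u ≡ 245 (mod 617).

166218

499⁻¹ mod 617: 499×183 ≡ 1 (mod 617), so 499⁻¹ ≡ 183.
u = 51 + 499×((245 − 51)×183 mod 617) = 51 + 499×333 = 166218.
Check: 166218 mod 499 = 51, 166218 mod 617 = 245. ✓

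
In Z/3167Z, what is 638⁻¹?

Run the extended Euclidean algorithm:
3167 = 4*638 + 615
638 = 1*615 + 23
615 = 26*23 + 17
23 = 1*17 + 6
17 = 2*6 + 5
6 = 1*5 + 1
5 = 5*1 + 0
gcd(638, 3167) = 1, so the inverse exists.
Back-substitute for 1:
1 = 1*6 − 1*5
  = −1*17 + 3*6
  = 3*23 − 4*17
  = −4*615 + 107*23
  = 107*638 − 111*615
  = −111*3167 + 551*638
So 638⁻¹ ≡ 551 (mod 3167).

551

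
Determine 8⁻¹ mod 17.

15

Apply the Euclidean algorithm and back-substitute:
17 = 2·8 + 1
8 = 8·1 + 0
gcd(8, 17) = 1, so the inverse exists.
Back-substitute for 1:
1 = 1·17 − 2·8
So 8⁻¹ ≡ −2 ≡ 15 (mod 17).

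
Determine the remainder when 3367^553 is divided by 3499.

2310

Compute successive squares:
553 in binary is 1000101001, i.e. 553 = 512 + 32 + 8 + 1.
3367^1 ≡ 3367 (mod 3499)
3367^2 ≡ 3367^2 = 11336689 ≡ 3428 (mod 3499)
3367^4 ≡ 3428^2 = 11751184 ≡ 1542 (mod 3499)
3367^8 ≡ 1542^2 = 2377764 ≡ 1943 (mod 3499)
3367^16 ≡ 1943^2 = 3775249 ≡ 3327 (mod 3499)
3367^32 ≡ 3327^2 = 11068929 ≡ 1592 (mod 3499)
3367^64 ≡ 1592^2 = 2534464 ≡ 1188 (mod 3499)
3367^128 ≡ 1188^2 = 1411344 ≡ 1247 (mod 3499)
3367^256 ≡ 1247^2 = 1555009 ≡ 1453 (mod 3499)
3367^512 ≡ 1453^2 = 2111209 ≡ 1312 (mod 3499)
3367^553 = 3367^512 · 3367^32 · 3367^8 · 3367^1 ≡ 1312 · 1592 · 1943 · 3367 (mod 3499).
Accumulate the product:
1312 · 1592 = 2088704 ≡ 3300
3300 · 1943 = 6411900 ≡ 1732
1732 · 3367 = 5831644 ≡ 2310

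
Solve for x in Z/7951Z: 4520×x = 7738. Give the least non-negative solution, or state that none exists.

gcd(4520, 7951) = 1, so a unique solution mod 7951 exists.
4520⁻¹ ≡ 1212 (mod 7951).
x ≡ 1212×7738 ≡ 4227 (mod 7951).

4227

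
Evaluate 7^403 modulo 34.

By square-and-multiply:
7^1 ≡ 7 (mod 34)
7^2 ≡ 7^2 = 49 ≡ 15 (mod 34)
7^4 ≡ 15^2 = 225 ≡ 21 (mod 34)
7^8 ≡ 21^2 = 441 ≡ 33 (mod 34)
7^16 ≡ 33^2 = 1089 ≡ 1 (mod 34)
7^32 ≡ 1^2 = 1 (mod 34)
7^64 ≡ 1^2 = 1 (mod 34)
7^128 ≡ 1^2 = 1 (mod 34)
7^256 ≡ 1^2 = 1 (mod 34)
7^403 = 7^256 × 7^128 × 7^16 × 7^2 × 7^1 ≡ 1 × 1 × 1 × 15 × 7 (mod 34).
Accumulate the product:
1 × 1 = 1
1 × 1 = 1
1 × 15 = 15
15 × 7 = 105 ≡ 3

3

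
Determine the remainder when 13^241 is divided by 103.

34

Compute successive squares:
13^1 ≡ 13 (mod 103)
13^2 ≡ 13^2 = 169 ≡ 66 (mod 103)
13^4 ≡ 66^2 = 4356 ≡ 30 (mod 103)
13^8 ≡ 30^2 = 900 ≡ 76 (mod 103)
13^16 ≡ 76^2 = 5776 ≡ 8 (mod 103)
13^32 ≡ 8^2 = 64 (mod 103)
13^64 ≡ 64^2 = 4096 ≡ 79 (mod 103)
13^128 ≡ 79^2 = 6241 ≡ 61 (mod 103)
13^241 = 13^128 * 13^64 * 13^32 * 13^16 * 13^1 ≡ 61 * 79 * 64 * 8 * 13 (mod 103).
Accumulate the product:
61 * 79 = 4819 ≡ 81
81 * 64 = 5184 ≡ 34
34 * 8 = 272 ≡ 66
66 * 13 = 858 ≡ 34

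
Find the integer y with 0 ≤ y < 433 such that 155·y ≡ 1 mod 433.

Apply the Euclidean algorithm and back-substitute:
433 = 2*155 + 123
155 = 1*123 + 32
123 = 3*32 + 27
32 = 1*27 + 5
27 = 5*5 + 2
5 = 2*2 + 1
2 = 2*1 + 0
gcd(155, 433) = 1, so the inverse exists.
Bézout: 1 = −63*433 + 176*155.
So 155⁻¹ ≡ 176 (mod 433).

176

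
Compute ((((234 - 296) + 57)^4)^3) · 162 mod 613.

408

234 - 296 = -62 ≡ 551 (mod 613)
551 + 57 = 608
(608)^4 ≡ 12 (mod 613)
(12)^3 ≡ 502 (mod 613)
502 · 162 = 81324 ≡ 408 (mod 613)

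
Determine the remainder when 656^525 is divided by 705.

326

525 in binary is 1000001101, i.e. 525 = 512 + 8 + 4 + 1.
656^1 ≡ 656 (mod 705)
656^2 ≡ 656^2 = 430336 ≡ 286 (mod 705)
656^4 ≡ 286^2 = 81796 ≡ 16 (mod 705)
656^8 ≡ 16^2 = 256 (mod 705)
656^16 ≡ 256^2 = 65536 ≡ 676 (mod 705)
656^32 ≡ 676^2 = 456976 ≡ 136 (mod 705)
656^64 ≡ 136^2 = 18496 ≡ 166 (mod 705)
656^128 ≡ 166^2 = 27556 ≡ 61 (mod 705)
656^256 ≡ 61^2 = 3721 ≡ 196 (mod 705)
656^512 ≡ 196^2 = 38416 ≡ 346 (mod 705)
656^525 = 656^512 · 656^8 · 656^4 · 656^1 ≡ 346 · 256 · 16 · 656 (mod 705).
Accumulate the product:
346 · 256 = 88576 ≡ 451
451 · 16 = 7216 ≡ 166
166 · 656 = 108896 ≡ 326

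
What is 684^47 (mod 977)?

890

Compute successive squares:
47 in binary is 101111, i.e. 47 = 32 + 8 + 4 + 2 + 1.
684^1 ≡ 684 (mod 977)
684^2 ≡ 684^2 = 467856 ≡ 850 (mod 977)
684^4 ≡ 850^2 = 722500 ≡ 497 (mod 977)
684^8 ≡ 497^2 = 247009 ≡ 805 (mod 977)
684^16 ≡ 805^2 = 648025 ≡ 274 (mod 977)
684^32 ≡ 274^2 = 75076 ≡ 824 (mod 977)
684^47 = 684^32 × 684^8 × 684^4 × 684^2 × 684^1 ≡ 824 × 805 × 497 × 850 × 684 (mod 977).
Accumulate the product:
824 × 805 = 663320 ≡ 914
914 × 497 = 454258 ≡ 930
930 × 850 = 790500 ≡ 107
107 × 684 = 73188 ≡ 890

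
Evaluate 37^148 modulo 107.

64

Compute successive squares:
148 in binary is 10010100, i.e. 148 = 128 + 16 + 4.
37^1 ≡ 37 (mod 107)
37^2 ≡ 37^2 = 1369 ≡ 85 (mod 107)
37^4 ≡ 85^2 = 7225 ≡ 56 (mod 107)
37^8 ≡ 56^2 = 3136 ≡ 33 (mod 107)
37^16 ≡ 33^2 = 1089 ≡ 19 (mod 107)
37^32 ≡ 19^2 = 361 ≡ 40 (mod 107)
37^64 ≡ 40^2 = 1600 ≡ 102 (mod 107)
37^128 ≡ 102^2 = 10404 ≡ 25 (mod 107)
37^148 = 37^128 · 37^16 · 37^4 ≡ 25 · 19 · 56 (mod 107).
Accumulate the product:
25 · 19 = 475 ≡ 47
47 · 56 = 2632 ≡ 64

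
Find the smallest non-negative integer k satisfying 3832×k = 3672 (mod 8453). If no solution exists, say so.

6001

gcd(3832, 8453) = 1, so a unique solution mod 8453 exists.
3832⁻¹ ≡ 4189 (mod 8453).
k ≡ 4189×3672 ≡ 6001 (mod 8453).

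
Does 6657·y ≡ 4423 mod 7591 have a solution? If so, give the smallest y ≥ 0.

gcd(6657, 7591) = 1, so a unique solution mod 7591 exists.
6657⁻¹ ≡ 5486 (mod 7591).
y ≡ 5486·4423 ≡ 3742 (mod 7591).

3742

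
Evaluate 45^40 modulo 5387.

3394

Compute successive squares:
40 in binary is 101000, i.e. 40 = 32 + 8.
45^1 ≡ 45 (mod 5387)
45^2 ≡ 45^2 = 2025 (mod 5387)
45^4 ≡ 2025^2 = 4100625 ≡ 1118 (mod 5387)
45^8 ≡ 1118^2 = 1249924 ≡ 140 (mod 5387)
45^16 ≡ 140^2 = 19600 ≡ 3439 (mod 5387)
45^32 ≡ 3439^2 = 11826721 ≡ 2256 (mod 5387)
45^40 = 45^32 * 45^8 ≡ 2256 * 140 (mod 5387).
2256 * 140 = 315840 ≡ 3394 (mod 5387).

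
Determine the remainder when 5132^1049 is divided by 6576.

By square-and-multiply:
1049 in binary is 10000011001, i.e. 1049 = 1024 + 16 + 8 + 1.
5132^1 ≡ 5132 (mod 6576)
5132^2 ≡ 5132^2 = 26337424 ≡ 544 (mod 6576)
5132^4 ≡ 544^2 = 295936 ≡ 16 (mod 6576)
5132^8 ≡ 16^2 = 256 (mod 6576)
5132^16 ≡ 256^2 = 65536 ≡ 6352 (mod 6576)
5132^32 ≡ 6352^2 = 40347904 ≡ 4144 (mod 6576)
5132^64 ≡ 4144^2 = 17172736 ≡ 2800 (mod 6576)
5132^128 ≡ 2800^2 = 7840000 ≡ 1408 (mod 6576)
5132^256 ≡ 1408^2 = 1982464 ≡ 3088 (mod 6576)
5132^512 ≡ 3088^2 = 9535744 ≡ 544 (mod 6576)
5132^1024 ≡ 544^2 = 295936 ≡ 16 (mod 6576)
5132^1049 = 5132^1024 · 5132^16 · 5132^8 · 5132^1 ≡ 16 · 6352 · 256 · 5132 (mod 6576).
Accumulate the product:
16 · 6352 = 101632 ≡ 2992
2992 · 256 = 765952 ≡ 3136
3136 · 5132 = 16093952 ≡ 2480

2480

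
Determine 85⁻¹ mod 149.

Apply the Euclidean algorithm and back-substitute:
149 = 1×85 + 64
85 = 1×64 + 21
64 = 3×21 + 1
21 = 21×1 + 0
gcd(85, 149) = 1, so the inverse exists.
Back-substitute for 1:
1 = 1×64 − 3×21
  = −3×85 + 4×64
  = 4×149 − 7×85
So 85⁻¹ ≡ −7 ≡ 142 (mod 149).

142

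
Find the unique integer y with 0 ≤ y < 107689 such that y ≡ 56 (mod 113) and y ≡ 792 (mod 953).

65596

113⁻¹ mod 953: 113·700 ≡ 1 (mod 953), so 113⁻¹ ≡ 700.
y = 56 + 113·((792 − 56)·700 mod 953) = 56 + 113·580 = 65596.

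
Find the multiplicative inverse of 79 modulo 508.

463

508 = 6·79 + 34
79 = 2·34 + 11
34 = 3·11 + 1
11 = 11·1 + 0
gcd(79, 508) = 1, so the inverse exists.
Back-substitute for 1:
1 = 1·34 − 3·11
  = −3·79 + 7·34
  = 7·508 − 45·79
So 79⁻¹ ≡ −45 ≡ 463 (mod 508).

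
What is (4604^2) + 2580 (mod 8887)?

3901

(4604)^2 ≡ 1321 (mod 8887)
1321 + 2580 = 3901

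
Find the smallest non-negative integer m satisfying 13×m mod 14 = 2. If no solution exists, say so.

gcd(13, 14) = 1, so a unique solution mod 14 exists.
13⁻¹ ≡ 13 (mod 14).
m ≡ 13×2 ≡ 12 (mod 14).

12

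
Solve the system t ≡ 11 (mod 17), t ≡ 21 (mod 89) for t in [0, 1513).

17⁻¹ mod 89: 17*21 ≡ 1 (mod 89), so 17⁻¹ ≡ 21.
t = 11 + 17*((21 − 11)*21 mod 89) = 11 + 17*32 = 555.

555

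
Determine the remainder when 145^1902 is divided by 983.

610

1902 in binary is 11101101110, i.e. 1902 = 1024 + 512 + 256 + 64 + 32 + 8 + 4 + 2.
145^1 ≡ 145 (mod 983)
145^2 ≡ 145^2 = 21025 ≡ 382 (mod 983)
145^4 ≡ 382^2 = 145924 ≡ 440 (mod 983)
145^8 ≡ 440^2 = 193600 ≡ 932 (mod 983)
145^16 ≡ 932^2 = 868624 ≡ 635 (mod 983)
145^32 ≡ 635^2 = 403225 ≡ 195 (mod 983)
145^64 ≡ 195^2 = 38025 ≡ 671 (mod 983)
145^128 ≡ 671^2 = 450241 ≡ 27 (mod 983)
145^256 ≡ 27^2 = 729 (mod 983)
145^512 ≡ 729^2 = 531441 ≡ 621 (mod 983)
145^1024 ≡ 621^2 = 385641 ≡ 305 (mod 983)
145^1902 = 145^1024 × 145^512 × 145^256 × 145^64 × 145^32 × 145^8 × 145^4 × 145^2 ≡ 305 × 621 × 729 × 671 × 195 × 932 × 440 × 382 (mod 983).
Accumulate the product:
305 × 621 = 189405 ≡ 669
669 × 729 = 487701 ≡ 133
133 × 671 = 89243 ≡ 773
773 × 195 = 150735 ≡ 336
336 × 932 = 313152 ≡ 558
558 × 440 = 245520 ≡ 753
753 × 382 = 287646 ≡ 610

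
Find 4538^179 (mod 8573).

6072

179 in binary is 10110011, i.e. 179 = 128 + 32 + 16 + 2 + 1.
4538^1 ≡ 4538 (mod 8573)
4538^2 ≡ 4538^2 = 20593444 ≡ 1098 (mod 8573)
4538^4 ≡ 1098^2 = 1205604 ≡ 5384 (mod 8573)
4538^8 ≡ 5384^2 = 28987456 ≡ 2143 (mod 8573)
4538^16 ≡ 2143^2 = 4592449 ≡ 5894 (mod 8573)
4538^32 ≡ 5894^2 = 34739236 ≡ 1440 (mod 8573)
4538^64 ≡ 1440^2 = 2073600 ≡ 7507 (mod 8573)
4538^128 ≡ 7507^2 = 56355049 ≡ 4720 (mod 8573)
4538^179 = 4538^128 * 4538^32 * 4538^16 * 4538^2 * 4538^1 ≡ 4720 * 1440 * 5894 * 1098 * 4538 (mod 8573).
Accumulate the product:
4720 * 1440 = 6796800 ≡ 6984
6984 * 5894 = 41163696 ≡ 4723
4723 * 1098 = 5185854 ≡ 7762
7762 * 4538 = 35223956 ≡ 6072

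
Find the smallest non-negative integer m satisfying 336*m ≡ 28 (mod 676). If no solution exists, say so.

155

gcd(336, 676) = 4, and 4 | 28, so solutions exist.
Divide through by 4: 84*m mod 169 = 7.
84⁻¹ ≡ 167 (mod 169).
m ≡ 167*7 ≡ 155 (mod 169).
The smallest non-negative solution is m = 155.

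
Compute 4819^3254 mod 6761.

3254 in binary is 110010110110, i.e. 3254 = 2048 + 1024 + 128 + 32 + 16 + 4 + 2.
4819^1 ≡ 4819 (mod 6761)
4819^2 ≡ 4819^2 = 23222761 ≡ 5487 (mod 6761)
4819^4 ≡ 5487^2 = 30107169 ≡ 436 (mod 6761)
4819^8 ≡ 436^2 = 190096 ≡ 788 (mod 6761)
4819^16 ≡ 788^2 = 620944 ≡ 5693 (mod 6761)
4819^32 ≡ 5693^2 = 32410249 ≡ 4776 (mod 6761)
4819^64 ≡ 4776^2 = 22810176 ≡ 5323 (mod 6761)
4819^128 ≡ 5323^2 = 28334329 ≡ 5739 (mod 6761)
4819^256 ≡ 5739^2 = 32936121 ≡ 3290 (mod 6761)
4819^512 ≡ 3290^2 = 10824100 ≡ 6500 (mod 6761)
4819^1024 ≡ 6500^2 = 42250000 ≡ 511 (mod 6761)
4819^2048 ≡ 511^2 = 261121 ≡ 4203 (mod 6761)
4819^3254 = 4819^2048 * 4819^1024 * 4819^128 * 4819^32 * 4819^16 * 4819^4 * 4819^2 ≡ 4203 * 511 * 5739 * 4776 * 5693 * 436 * 5487 (mod 6761).
Accumulate the product:
4203 * 511 = 2147733 ≡ 4496
4496 * 5739 = 25802544 ≡ 2568
2568 * 4776 = 12264768 ≡ 314
314 * 5693 = 1787602 ≡ 2698
2698 * 436 = 1176328 ≡ 6675
6675 * 5487 = 36625725 ≡ 1388

1388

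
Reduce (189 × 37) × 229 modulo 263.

189 × 37 = 6993 ≡ 155 (mod 263)
155 × 229 = 35495 ≡ 253 (mod 263)

253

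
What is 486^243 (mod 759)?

624

486^1 ≡ 486 (mod 759)
486^2 ≡ 486^2 = 236196 ≡ 147 (mod 759)
486^4 ≡ 147^2 = 21609 ≡ 357 (mod 759)
486^8 ≡ 357^2 = 127449 ≡ 696 (mod 759)
486^16 ≡ 696^2 = 484416 ≡ 174 (mod 759)
486^32 ≡ 174^2 = 30276 ≡ 675 (mod 759)
486^64 ≡ 675^2 = 455625 ≡ 225 (mod 759)
486^128 ≡ 225^2 = 50625 ≡ 531 (mod 759)
486^243 = 486^128 · 486^64 · 486^32 · 486^16 · 486^2 · 486^1 ≡ 531 · 225 · 675 · 174 · 147 · 486 (mod 759).
Accumulate the product:
531 · 225 = 119475 ≡ 312
312 · 675 = 210600 ≡ 357
357 · 174 = 62118 ≡ 639
639 · 147 = 93933 ≡ 576
576 · 486 = 279936 ≡ 624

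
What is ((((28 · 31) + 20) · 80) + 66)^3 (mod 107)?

51

28 · 31 = 868 ≡ 12 (mod 107)
12 + 20 = 32
32 · 80 = 2560 ≡ 99 (mod 107)
99 + 66 = 165 ≡ 58 (mod 107)
(58)^3 ≡ 51 (mod 107)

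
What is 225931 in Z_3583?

225931 = 63×3583 + 202, so 225931 ≡ 202 (mod 3583).

202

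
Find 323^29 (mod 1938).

29 in binary is 11101, i.e. 29 = 16 + 8 + 4 + 1.
323^1 ≡ 323 (mod 1938)
323^2 ≡ 323^2 = 104329 ≡ 1615 (mod 1938)
323^4 ≡ 1615^2 = 2608225 ≡ 1615 (mod 1938)
323^8 ≡ 1615^2 = 2608225 ≡ 1615 (mod 1938)
323^16 ≡ 1615^2 = 2608225 ≡ 1615 (mod 1938)
323^29 = 323^16 * 323^8 * 323^4 * 323^1 ≡ 1615 * 1615 * 1615 * 323 (mod 1938).
Accumulate the product:
1615 * 1615 = 2608225 ≡ 1615
1615 * 1615 = 2608225 ≡ 1615
1615 * 323 = 521645 ≡ 323

323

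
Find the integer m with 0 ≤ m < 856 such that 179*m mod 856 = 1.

856 = 4*179 + 140
179 = 1*140 + 39
140 = 3*39 + 23
39 = 1*23 + 16
23 = 1*16 + 7
16 = 2*7 + 2
7 = 3*2 + 1
2 = 2*1 + 0
gcd(179, 856) = 1, so the inverse exists.
Back-substitute for 1:
1 = 1*7 − 3*2
  = −3*16 + 7*7
  = 7*23 − 10*16
  = −10*39 + 17*23
  = 17*140 − 61*39
  = −61*179 + 78*140
  = 78*856 − 373*179
So 179⁻¹ ≡ −373 ≡ 483 (mod 856).

483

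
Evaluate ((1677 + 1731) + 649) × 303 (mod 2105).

2056

1677 + 1731 = 3408 ≡ 1303 (mod 2105)
1303 + 649 = 1952
1952 × 303 = 591456 ≡ 2056 (mod 2105)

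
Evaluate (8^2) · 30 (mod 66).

(8)^2 ≡ 64 (mod 66)
64 · 30 = 1920 ≡ 6 (mod 66)

6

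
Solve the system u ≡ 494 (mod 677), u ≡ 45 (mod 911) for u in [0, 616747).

394508

677⁻¹ mod 911: 677*510 ≡ 1 (mod 911), so 677⁻¹ ≡ 510.
u = 494 + 677*((45 − 494)*510 mod 911) = 494 + 677*582 = 394508.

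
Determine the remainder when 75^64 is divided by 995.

75^1 ≡ 75 (mod 995)
75^2 ≡ 75^2 = 5625 ≡ 650 (mod 995)
75^4 ≡ 650^2 = 422500 ≡ 620 (mod 995)
75^8 ≡ 620^2 = 384400 ≡ 330 (mod 995)
75^16 ≡ 330^2 = 108900 ≡ 445 (mod 995)
75^32 ≡ 445^2 = 198025 ≡ 20 (mod 995)
75^64 ≡ 20^2 = 400 (mod 995)
So 75^64 ≡ 400 (mod 995).

400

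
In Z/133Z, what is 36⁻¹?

133 = 3·36 + 25
36 = 1·25 + 11
25 = 2·11 + 3
11 = 3·3 + 2
3 = 1·2 + 1
2 = 2·1 + 0
gcd(36, 133) = 1, so the inverse exists.
Bézout: 1 = 13·133 − 48·36.
So 36⁻¹ ≡ −48 ≡ 85 (mod 133).

85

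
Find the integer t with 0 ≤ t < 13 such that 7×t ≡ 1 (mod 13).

By the extended Euclidean algorithm:
13 = 1×7 + 6
7 = 1×6 + 1
6 = 6×1 + 0
gcd(7, 13) = 1, so the inverse exists.
Bézout: 1 = −1×13 + 2×7.
So 7⁻¹ ≡ 2 (mod 13).

2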